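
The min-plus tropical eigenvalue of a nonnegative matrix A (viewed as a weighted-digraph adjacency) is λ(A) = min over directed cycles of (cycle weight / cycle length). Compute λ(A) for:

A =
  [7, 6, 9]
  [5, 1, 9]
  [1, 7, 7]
λ(A) = 1

Enumerate directed cycles and compute their means (weight / length). Sample:
  cycle 0 → 0: weight = 7, length = 1, mean = 7/1 ≈ 7.000
  cycle 1 → 1: weight = 1, length = 1, mean = 1/1 ≈ 1.000
  cycle 2 → 2: weight = 7, length = 1, mean = 7/1 ≈ 7.000
  cycle 0 → 1 → 0: weight = 11, length = 2, mean = 11/2 ≈ 5.500
  cycle 0 → 2 → 0: weight = 10, length = 2, mean = 10/2 ≈ 5.000
  cycle 1 → 0 → 1: weight = 11, length = 2, mean = 11/2 ≈ 5.500
Minimum mean = 1.000, attained e.g. along the cycle 1 → 1 with weight 1 and length 1. So λ(A) = 1/1 = 1.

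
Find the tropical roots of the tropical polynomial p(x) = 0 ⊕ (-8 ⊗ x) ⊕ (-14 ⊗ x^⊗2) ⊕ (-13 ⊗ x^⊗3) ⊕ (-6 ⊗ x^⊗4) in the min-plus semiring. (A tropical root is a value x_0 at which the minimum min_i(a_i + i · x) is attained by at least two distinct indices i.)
Roots: {-7, -1, 6, 8}

Each tropical root is a break point of the lower envelope of the lines y = a_i + i · x (there are 5 lines, with slopes 0, 1, ..., 4). Only the lines that attain the minimum somewhere contribute to roots; other lines are dominated. Here the surviving (envelope) indices are i = 4, i = 3, i = 2, i = 1, i = 0.
Intersections between consecutive envelope lines give the roots: for adjacent envelope indices i < j the intersection is x = (a_i − a_j) / (j − i). Reading off the sorted break points: {-7, -1, 6, 8}.
Verification: at each break x_0, at least two indices attain the minimum of min_i(a_i + i · x_0).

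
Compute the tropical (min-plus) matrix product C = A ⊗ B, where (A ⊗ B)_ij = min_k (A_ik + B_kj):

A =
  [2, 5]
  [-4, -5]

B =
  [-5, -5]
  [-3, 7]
A ⊗ B =
  [-3, -3]
  [-9, -9]

Apply the min-plus product entry-by-entry:
  C[0][0] = min over k of (A[0][0] + B[0][0] = 2 + -5 = -3, A[0][1] + B[1][0] = 5 + -3 = 2) = -3 (attained at k = 0)
  C[0][1] = min over k of (A[0][0] + B[0][1] = 2 + -5 = -3, A[0][1] + B[1][1] = 5 + 7 = 12) = -3 (attained at k = 0)
  C[1][0] = min over k of (A[1][0] + B[0][0] = -4 + -5 = -9, A[1][1] + B[1][0] = -5 + -3 = -8) = -9 (attained at k = 0)
  C[1][1] = min over k of (A[1][0] + B[0][1] = -4 + -5 = -9, A[1][1] + B[1][1] = -5 + 7 = 2) = -9 (attained at k = 0)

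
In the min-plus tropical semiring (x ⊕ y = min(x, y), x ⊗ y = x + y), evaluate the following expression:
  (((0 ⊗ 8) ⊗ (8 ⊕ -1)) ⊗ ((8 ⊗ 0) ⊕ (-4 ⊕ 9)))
(((0 ⊗ 8) ⊗ (8 ⊕ -1)) ⊗ ((8 ⊗ 0) ⊕ (-4 ⊕ 9))) = 3

Expand innermost to outermost. Recall ⊕ takes the minimum of its arguments and ⊗ takes their sum. Working out the expression (((0 ⊗ 8) ⊗ (8 ⊕ -1)) ⊗ ((8 ⊗ 0) ⊕ (-4 ⊕ 9))) gives 3.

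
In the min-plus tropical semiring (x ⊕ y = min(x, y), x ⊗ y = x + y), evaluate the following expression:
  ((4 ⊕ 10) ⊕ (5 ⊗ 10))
((4 ⊕ 10) ⊕ (5 ⊗ 10)) = 4

Expand innermost to outermost. Recall ⊕ takes the minimum of its arguments and ⊗ takes their sum. Working out the expression ((4 ⊕ 10) ⊕ (5 ⊗ 10)) gives 4.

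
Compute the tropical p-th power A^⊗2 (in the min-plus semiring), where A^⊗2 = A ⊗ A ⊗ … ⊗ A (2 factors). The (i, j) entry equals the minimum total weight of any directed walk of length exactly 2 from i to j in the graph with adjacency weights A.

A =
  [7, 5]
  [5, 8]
A^⊗2 =
  [10, 12]
  [12, 10]

Each entry (A^⊗2)_ij equals the minimum over all length-2 walks i = v_0 → v_1 → … → v_2 = j of Σ_t A[v_t][v_{t+1}]. For example, for (i, j) = (0, 1) we minimise over 2 possible intermediate vertex sequences; the minimum is 12, attained along the walk 0 → 0 → 1.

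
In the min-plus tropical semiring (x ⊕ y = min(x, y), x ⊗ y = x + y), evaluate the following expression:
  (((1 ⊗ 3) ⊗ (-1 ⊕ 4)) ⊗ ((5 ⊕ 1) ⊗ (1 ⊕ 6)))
(((1 ⊗ 3) ⊗ (-1 ⊕ 4)) ⊗ ((5 ⊕ 1) ⊗ (1 ⊕ 6))) = 5

Expand innermost to outermost. Recall ⊕ takes the minimum of its arguments and ⊗ takes their sum. Working out the expression (((1 ⊗ 3) ⊗ (-1 ⊕ 4)) ⊗ ((5 ⊕ 1) ⊗ (1 ⊕ 6))) gives 5.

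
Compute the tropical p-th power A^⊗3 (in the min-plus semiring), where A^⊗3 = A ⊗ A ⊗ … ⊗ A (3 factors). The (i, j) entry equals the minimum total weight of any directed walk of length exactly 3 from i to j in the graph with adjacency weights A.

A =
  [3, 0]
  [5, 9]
A^⊗3 =
  [8, 5]
  [10, 8]

Each entry (A^⊗3)_ij equals the minimum over all length-3 walks i = v_0 → v_1 → … → v_3 = j of Σ_t A[v_t][v_{t+1}]. For example, for (i, j) = (0, 1) we minimise over 4 possible intermediate vertex sequences; the minimum is 5, attained along the walk 0 → 1 → 0 → 1.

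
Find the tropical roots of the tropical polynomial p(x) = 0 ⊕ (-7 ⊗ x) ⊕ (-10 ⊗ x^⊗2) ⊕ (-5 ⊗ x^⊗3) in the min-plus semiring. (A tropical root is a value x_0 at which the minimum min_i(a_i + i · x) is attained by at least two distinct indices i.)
Roots: {-5, 3, 7}

Each tropical root is a break point of the lower envelope of the lines y = a_i + i · x (there are 4 lines, with slopes 0, 1, ..., 3). Only the lines that attain the minimum somewhere contribute to roots; other lines are dominated. Here the surviving (envelope) indices are i = 3, i = 2, i = 1, i = 0.
Intersections between consecutive envelope lines give the roots: for adjacent envelope indices i < j the intersection is x = (a_i − a_j) / (j − i). Reading off the sorted break points: {-5, 3, 7}.
Verification: at each break x_0, at least two indices attain the minimum of min_i(a_i + i · x_0).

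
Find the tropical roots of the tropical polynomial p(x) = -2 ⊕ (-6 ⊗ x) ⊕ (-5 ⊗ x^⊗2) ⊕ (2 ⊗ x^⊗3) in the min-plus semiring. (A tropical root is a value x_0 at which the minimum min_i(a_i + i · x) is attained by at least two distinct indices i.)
Roots: {-7, -1, 4}

Each tropical root is a break point of the lower envelope of the lines y = a_i + i · x (there are 4 lines, with slopes 0, 1, ..., 3). Only the lines that attain the minimum somewhere contribute to roots; other lines are dominated. Here the surviving (envelope) indices are i = 3, i = 2, i = 1, i = 0.
Intersections between consecutive envelope lines give the roots: for adjacent envelope indices i < j the intersection is x = (a_i − a_j) / (j − i). Reading off the sorted break points: {-7, -1, 4}.
Verification: at each break x_0, at least two indices attain the minimum of min_i(a_i + i · x_0).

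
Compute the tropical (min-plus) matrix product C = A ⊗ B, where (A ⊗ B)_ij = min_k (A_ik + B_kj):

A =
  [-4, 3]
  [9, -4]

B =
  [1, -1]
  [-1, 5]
A ⊗ B =
  [-3, -5]
  [-5, 1]

Apply the min-plus product entry-by-entry:
  C[0][0] = min over k of (A[0][0] + B[0][0] = -4 + 1 = -3, A[0][1] + B[1][0] = 3 + -1 = 2) = -3 (attained at k = 0)
  C[0][1] = min over k of (A[0][0] + B[0][1] = -4 + -1 = -5, A[0][1] + B[1][1] = 3 + 5 = 8) = -5 (attained at k = 0)
  C[1][0] = min over k of (A[1][0] + B[0][0] = 9 + 1 = 10, A[1][1] + B[1][0] = -4 + -1 = -5) = -5 (attained at k = 1)
  C[1][1] = min over k of (A[1][0] + B[0][1] = 9 + -1 = 8, A[1][1] + B[1][1] = -4 + 5 = 1) = 1 (attained at k = 1)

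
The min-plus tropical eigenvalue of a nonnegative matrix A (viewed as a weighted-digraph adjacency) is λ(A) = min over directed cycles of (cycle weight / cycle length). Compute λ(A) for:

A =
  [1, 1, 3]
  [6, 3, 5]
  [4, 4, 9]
λ(A) = 1

Enumerate directed cycles and compute their means (weight / length). Sample:
  cycle 0 → 0: weight = 1, length = 1, mean = 1/1 ≈ 1.000
  cycle 1 → 1: weight = 3, length = 1, mean = 3/1 ≈ 3.000
  cycle 2 → 2: weight = 9, length = 1, mean = 9/1 ≈ 9.000
  cycle 0 → 1 → 0: weight = 7, length = 2, mean = 7/2 ≈ 3.500
  cycle 0 → 2 → 0: weight = 7, length = 2, mean = 7/2 ≈ 3.500
  cycle 1 → 0 → 1: weight = 7, length = 2, mean = 7/2 ≈ 3.500
Minimum mean = 1.000, attained e.g. along the cycle 0 → 0 with weight 1 and length 1. So λ(A) = 1/1 = 1.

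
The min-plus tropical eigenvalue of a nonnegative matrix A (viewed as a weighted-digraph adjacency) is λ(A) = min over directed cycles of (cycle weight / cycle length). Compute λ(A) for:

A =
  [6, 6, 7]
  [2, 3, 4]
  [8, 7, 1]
λ(A) = 1

Enumerate directed cycles and compute their means (weight / length). Sample:
  cycle 0 → 0: weight = 6, length = 1, mean = 6/1 ≈ 6.000
  cycle 1 → 1: weight = 3, length = 1, mean = 3/1 ≈ 3.000
  cycle 2 → 2: weight = 1, length = 1, mean = 1/1 ≈ 1.000
  cycle 0 → 1 → 0: weight = 8, length = 2, mean = 8/2 ≈ 4.000
  cycle 0 → 2 → 0: weight = 15, length = 2, mean = 15/2 ≈ 7.500
  cycle 1 → 0 → 1: weight = 8, length = 2, mean = 8/2 ≈ 4.000
Minimum mean = 1.000, attained e.g. along the cycle 2 → 2 with weight 1 and length 1. So λ(A) = 1/1 = 1.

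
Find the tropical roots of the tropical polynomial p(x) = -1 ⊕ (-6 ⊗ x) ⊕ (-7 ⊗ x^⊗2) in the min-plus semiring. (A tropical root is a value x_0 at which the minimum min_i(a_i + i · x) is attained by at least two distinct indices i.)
Roots: {1, 5}

Each tropical root is a break point of the lower envelope of the lines y = a_i + i · x (there are 3 lines, with slopes 0, 1, ..., 2). Only the lines that attain the minimum somewhere contribute to roots; other lines are dominated. Here the surviving (envelope) indices are i = 2, i = 1, i = 0.
Intersections between consecutive envelope lines give the roots: for adjacent envelope indices i < j the intersection is x = (a_i − a_j) / (j − i). Reading off the sorted break points: {1, 5}.
Verification: at each break x_0, at least two indices attain the minimum of min_i(a_i + i · x_0).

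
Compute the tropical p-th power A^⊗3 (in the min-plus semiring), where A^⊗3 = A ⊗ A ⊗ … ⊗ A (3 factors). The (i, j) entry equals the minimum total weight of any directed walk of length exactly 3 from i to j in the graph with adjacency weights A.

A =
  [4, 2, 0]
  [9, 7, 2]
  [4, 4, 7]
A^⊗3 =
  [8, 6, 4]
  [10, 8, 6]
  [8, 8, 8]

Each entry (A^⊗3)_ij equals the minimum over all length-3 walks i = v_0 → v_1 → … → v_3 = j of Σ_t A[v_t][v_{t+1}]. For example, for (i, j) = (0, 2) we minimise over 9 possible intermediate vertex sequences; the minimum is 4, attained along the walk 0 → 2 → 0 → 2.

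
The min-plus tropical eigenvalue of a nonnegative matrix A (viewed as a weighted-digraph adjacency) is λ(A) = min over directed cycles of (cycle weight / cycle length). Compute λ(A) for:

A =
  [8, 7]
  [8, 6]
λ(A) = 6

Enumerate directed cycles and compute their means (weight / length). Sample:
  cycle 0 → 0: weight = 8, length = 1, mean = 8/1 ≈ 8.000
  cycle 1 → 1: weight = 6, length = 1, mean = 6/1 ≈ 6.000
  cycle 0 → 1 → 0: weight = 15, length = 2, mean = 15/2 ≈ 7.500
  cycle 1 → 0 → 1: weight = 15, length = 2, mean = 15/2 ≈ 7.500
Minimum mean = 6.000, attained e.g. along the cycle 1 → 1 with weight 6 and length 1. So λ(A) = 6/1 = 6.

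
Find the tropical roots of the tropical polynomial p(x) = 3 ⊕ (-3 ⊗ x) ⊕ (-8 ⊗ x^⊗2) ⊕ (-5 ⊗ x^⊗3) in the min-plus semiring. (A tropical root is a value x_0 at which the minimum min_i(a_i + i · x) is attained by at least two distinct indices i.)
Roots: {-3, 5, 6}

Each tropical root is a break point of the lower envelope of the lines y = a_i + i · x (there are 4 lines, with slopes 0, 1, ..., 3). Only the lines that attain the minimum somewhere contribute to roots; other lines are dominated. Here the surviving (envelope) indices are i = 3, i = 2, i = 1, i = 0.
Intersections between consecutive envelope lines give the roots: for adjacent envelope indices i < j the intersection is x = (a_i − a_j) / (j − i). Reading off the sorted break points: {-3, 5, 6}.
Verification: at each break x_0, at least two indices attain the minimum of min_i(a_i + i · x_0).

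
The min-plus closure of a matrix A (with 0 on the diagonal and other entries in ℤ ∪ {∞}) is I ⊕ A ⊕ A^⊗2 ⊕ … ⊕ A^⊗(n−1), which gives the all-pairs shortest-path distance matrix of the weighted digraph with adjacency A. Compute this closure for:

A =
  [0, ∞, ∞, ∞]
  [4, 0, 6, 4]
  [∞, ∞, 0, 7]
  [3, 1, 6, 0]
Closure =
  [0, ∞, ∞, ∞]
  [4, 0, 6, 4]
  [10, 8, 0, 7]
  [3, 1, 6, 0]

This is the Floyd-Warshall all-pairs shortest-path computation. For each intermediate vertex k = 0, 1, …, 3, update dist[i][j] ← min(dist[i][j], dist[i][k] + dist[k][j]). The final matrix gives, for each (i, j), the minimum total weight of any directed path from i to j (possibly empty when i = j).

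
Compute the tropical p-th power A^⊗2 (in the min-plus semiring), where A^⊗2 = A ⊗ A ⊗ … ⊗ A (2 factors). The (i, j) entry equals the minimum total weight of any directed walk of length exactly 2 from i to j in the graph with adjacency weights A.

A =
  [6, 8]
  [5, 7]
A^⊗2 =
  [12, 14]
  [11, 13]

Each entry (A^⊗2)_ij equals the minimum over all length-2 walks i = v_0 → v_1 → … → v_2 = j of Σ_t A[v_t][v_{t+1}]. For example, for (i, j) = (0, 1) we minimise over 2 possible intermediate vertex sequences; the minimum is 14, attained along the walk 0 → 0 → 1.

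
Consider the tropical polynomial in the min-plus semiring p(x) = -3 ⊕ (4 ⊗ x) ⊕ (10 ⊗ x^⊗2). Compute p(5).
p(5) = -3

A tropical monomial a ⊗ x^⊗i evaluates to a + i · x. Evaluating each term at x = 5:
  Term 0 contributes -3 + 0 · 5 = -3
  Term 1 contributes 4 + 1 · 5 = 9
  Term 2 contributes 10 + 2 · 5 = 20
p(5) = ⊕ of these = min[-3, 9, 20] = -3.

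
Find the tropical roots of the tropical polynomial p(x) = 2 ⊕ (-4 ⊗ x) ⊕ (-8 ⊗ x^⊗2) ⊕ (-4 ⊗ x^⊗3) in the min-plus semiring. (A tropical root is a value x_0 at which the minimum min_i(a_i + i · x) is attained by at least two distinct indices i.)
Roots: {-4, 4, 6}

Each tropical root is a break point of the lower envelope of the lines y = a_i + i · x (there are 4 lines, with slopes 0, 1, ..., 3). Only the lines that attain the minimum somewhere contribute to roots; other lines are dominated. Here the surviving (envelope) indices are i = 3, i = 2, i = 1, i = 0.
Intersections between consecutive envelope lines give the roots: for adjacent envelope indices i < j the intersection is x = (a_i − a_j) / (j − i). Reading off the sorted break points: {-4, 4, 6}.
Verification: at each break x_0, at least two indices attain the minimum of min_i(a_i + i · x_0).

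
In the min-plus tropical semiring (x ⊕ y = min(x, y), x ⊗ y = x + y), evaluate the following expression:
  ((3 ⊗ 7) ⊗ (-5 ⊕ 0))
((3 ⊗ 7) ⊗ (-5 ⊕ 0)) = 5

Expand innermost to outermost. Recall ⊕ takes the minimum of its arguments and ⊗ takes their sum. Working out the expression ((3 ⊗ 7) ⊗ (-5 ⊕ 0)) gives 5.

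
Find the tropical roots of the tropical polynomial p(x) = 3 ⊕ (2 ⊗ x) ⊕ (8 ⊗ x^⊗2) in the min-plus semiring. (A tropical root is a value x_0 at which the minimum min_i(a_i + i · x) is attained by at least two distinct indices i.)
Roots: {-6, 1}

Each tropical root is a break point of the lower envelope of the lines y = a_i + i · x (there are 3 lines, with slopes 0, 1, ..., 2). Only the lines that attain the minimum somewhere contribute to roots; other lines are dominated. Here the surviving (envelope) indices are i = 2, i = 1, i = 0.
Intersections between consecutive envelope lines give the roots: for adjacent envelope indices i < j the intersection is x = (a_i − a_j) / (j − i). Reading off the sorted break points: {-6, 1}.
Verification: at each break x_0, at least two indices attain the minimum of min_i(a_i + i · x_0).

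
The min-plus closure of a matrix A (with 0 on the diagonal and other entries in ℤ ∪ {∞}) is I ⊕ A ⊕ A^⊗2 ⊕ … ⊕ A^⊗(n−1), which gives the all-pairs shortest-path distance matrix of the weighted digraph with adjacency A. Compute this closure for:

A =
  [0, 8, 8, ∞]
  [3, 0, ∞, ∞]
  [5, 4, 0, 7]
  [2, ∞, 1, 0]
Closure =
  [0, 8, 8, 15]
  [3, 0, 11, 18]
  [5, 4, 0, 7]
  [2, 5, 1, 0]

This is the Floyd-Warshall all-pairs shortest-path computation. For each intermediate vertex k = 0, 1, …, 3, update dist[i][j] ← min(dist[i][j], dist[i][k] + dist[k][j]). The final matrix gives, for each (i, j), the minimum total weight of any directed path from i to j (possibly empty when i = j).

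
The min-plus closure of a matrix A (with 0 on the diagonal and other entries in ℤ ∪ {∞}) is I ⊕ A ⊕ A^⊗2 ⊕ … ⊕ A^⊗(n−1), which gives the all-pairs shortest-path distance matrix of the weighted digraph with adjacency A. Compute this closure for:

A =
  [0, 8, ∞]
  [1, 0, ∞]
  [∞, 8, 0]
Closure =
  [0, 8, ∞]
  [1, 0, ∞]
  [9, 8, 0]

This is the Floyd-Warshall all-pairs shortest-path computation. For each intermediate vertex k = 0, 1, …, 2, update dist[i][j] ← min(dist[i][j], dist[i][k] + dist[k][j]). The final matrix gives, for each (i, j), the minimum total weight of any directed path from i to j (possibly empty when i = j).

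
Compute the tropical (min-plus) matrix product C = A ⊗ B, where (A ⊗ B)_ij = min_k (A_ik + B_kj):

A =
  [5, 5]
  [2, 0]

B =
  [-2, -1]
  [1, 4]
A ⊗ B =
  [3, 4]
  [0, 1]

Apply the min-plus product entry-by-entry:
  C[0][0] = min over k of (A[0][0] + B[0][0] = 5 + -2 = 3, A[0][1] + B[1][0] = 5 + 1 = 6) = 3 (attained at k = 0)
  C[0][1] = min over k of (A[0][0] + B[0][1] = 5 + -1 = 4, A[0][1] + B[1][1] = 5 + 4 = 9) = 4 (attained at k = 0)
  C[1][0] = min over k of (A[1][0] + B[0][0] = 2 + -2 = 0, A[1][1] + B[1][0] = 0 + 1 = 1) = 0 (attained at k = 0)
  C[1][1] = min over k of (A[1][0] + B[0][1] = 2 + -1 = 1, A[1][1] + B[1][1] = 0 + 4 = 4) = 1 (attained at k = 0)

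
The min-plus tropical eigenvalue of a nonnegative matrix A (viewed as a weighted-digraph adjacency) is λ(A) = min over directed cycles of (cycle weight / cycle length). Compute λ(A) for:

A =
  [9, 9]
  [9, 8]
λ(A) = 8

Enumerate directed cycles and compute their means (weight / length). Sample:
  cycle 0 → 0: weight = 9, length = 1, mean = 9/1 ≈ 9.000
  cycle 1 → 1: weight = 8, length = 1, mean = 8/1 ≈ 8.000
  cycle 0 → 1 → 0: weight = 18, length = 2, mean = 18/2 ≈ 9.000
  cycle 1 → 0 → 1: weight = 18, length = 2, mean = 18/2 ≈ 9.000
Minimum mean = 8.000, attained e.g. along the cycle 1 → 1 with weight 8 and length 1. So λ(A) = 8/1 = 8.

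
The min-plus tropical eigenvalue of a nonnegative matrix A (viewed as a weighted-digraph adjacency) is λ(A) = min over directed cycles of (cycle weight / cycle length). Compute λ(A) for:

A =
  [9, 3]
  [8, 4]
λ(A) = 4

Enumerate directed cycles and compute their means (weight / length). Sample:
  cycle 0 → 0: weight = 9, length = 1, mean = 9/1 ≈ 9.000
  cycle 1 → 1: weight = 4, length = 1, mean = 4/1 ≈ 4.000
  cycle 0 → 1 → 0: weight = 11, length = 2, mean = 11/2 ≈ 5.500
  cycle 1 → 0 → 1: weight = 11, length = 2, mean = 11/2 ≈ 5.500
Minimum mean = 4.000, attained e.g. along the cycle 1 → 1 with weight 4 and length 1. So λ(A) = 4/1 = 4.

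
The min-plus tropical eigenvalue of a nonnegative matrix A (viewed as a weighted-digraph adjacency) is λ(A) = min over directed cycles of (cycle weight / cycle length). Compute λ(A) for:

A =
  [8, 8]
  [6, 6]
λ(A) = 6

Enumerate directed cycles and compute their means (weight / length). Sample:
  cycle 0 → 0: weight = 8, length = 1, mean = 8/1 ≈ 8.000
  cycle 1 → 1: weight = 6, length = 1, mean = 6/1 ≈ 6.000
  cycle 0 → 1 → 0: weight = 14, length = 2, mean = 14/2 ≈ 7.000
  cycle 1 → 0 → 1: weight = 14, length = 2, mean = 14/2 ≈ 7.000
Minimum mean = 6.000, attained e.g. along the cycle 1 → 1 with weight 6 and length 1. So λ(A) = 6/1 = 6.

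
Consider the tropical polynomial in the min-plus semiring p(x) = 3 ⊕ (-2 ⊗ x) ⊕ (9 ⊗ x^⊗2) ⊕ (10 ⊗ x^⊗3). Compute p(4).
p(4) = 2

A tropical monomial a ⊗ x^⊗i evaluates to a + i · x. Evaluating each term at x = 4:
  Term 0 contributes 3 + 0 · 4 = 3
  Term 1 contributes -2 + 1 · 4 = 2
  Term 2 contributes 9 + 2 · 4 = 17
  Term 3 contributes 10 + 3 · 4 = 22
p(4) = ⊕ of these = min[3, 2, 17, 22] = 2.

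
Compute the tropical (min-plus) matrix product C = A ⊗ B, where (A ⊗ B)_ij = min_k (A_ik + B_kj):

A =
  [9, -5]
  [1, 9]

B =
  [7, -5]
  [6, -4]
A ⊗ B =
  [1, -9]
  [8, -4]

Apply the min-plus product entry-by-entry:
  C[0][0] = min over k of (A[0][0] + B[0][0] = 9 + 7 = 16, A[0][1] + B[1][0] = -5 + 6 = 1) = 1 (attained at k = 1)
  C[0][1] = min over k of (A[0][0] + B[0][1] = 9 + -5 = 4, A[0][1] + B[1][1] = -5 + -4 = -9) = -9 (attained at k = 1)
  C[1][0] = min over k of (A[1][0] + B[0][0] = 1 + 7 = 8, A[1][1] + B[1][0] = 9 + 6 = 15) = 8 (attained at k = 0)
  C[1][1] = min over k of (A[1][0] + B[0][1] = 1 + -5 = -4, A[1][1] + B[1][1] = 9 + -4 = 5) = -4 (attained at k = 0)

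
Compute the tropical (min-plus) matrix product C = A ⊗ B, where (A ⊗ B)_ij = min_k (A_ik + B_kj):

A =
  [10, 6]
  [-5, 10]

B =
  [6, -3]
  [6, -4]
A ⊗ B =
  [12, 2]
  [1, -8]

Apply the min-plus product entry-by-entry:
  C[0][0] = min over k of (A[0][0] + B[0][0] = 10 + 6 = 16, A[0][1] + B[1][0] = 6 + 6 = 12) = 12 (attained at k = 1)
  C[0][1] = min over k of (A[0][0] + B[0][1] = 10 + -3 = 7, A[0][1] + B[1][1] = 6 + -4 = 2) = 2 (attained at k = 1)
  C[1][0] = min over k of (A[1][0] + B[0][0] = -5 + 6 = 1, A[1][1] + B[1][0] = 10 + 6 = 16) = 1 (attained at k = 0)
  C[1][1] = min over k of (A[1][0] + B[0][1] = -5 + -3 = -8, A[1][1] + B[1][1] = 10 + -4 = 6) = -8 (attained at k = 0)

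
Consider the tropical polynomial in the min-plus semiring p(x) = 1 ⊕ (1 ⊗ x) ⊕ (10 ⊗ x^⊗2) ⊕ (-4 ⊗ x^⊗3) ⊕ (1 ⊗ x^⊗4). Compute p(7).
p(7) = 1

A tropical monomial a ⊗ x^⊗i evaluates to a + i · x. Evaluating each term at x = 7:
  Term 0 contributes 1 + 0 · 7 = 1
  Term 1 contributes 1 + 1 · 7 = 8
  Term 2 contributes 10 + 2 · 7 = 24
  Term 3 contributes -4 + 3 · 7 = 17
  Term 4 contributes 1 + 4 · 7 = 29
p(7) = ⊕ of these = min[1, 8, 24, 17, 29] = 1.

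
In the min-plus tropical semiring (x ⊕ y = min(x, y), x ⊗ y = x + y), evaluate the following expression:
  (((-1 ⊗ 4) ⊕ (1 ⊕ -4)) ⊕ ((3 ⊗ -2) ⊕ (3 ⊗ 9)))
(((-1 ⊗ 4) ⊕ (1 ⊕ -4)) ⊕ ((3 ⊗ -2) ⊕ (3 ⊗ 9))) = -4

Expand innermost to outermost. Recall ⊕ takes the minimum of its arguments and ⊗ takes their sum. Working out the expression (((-1 ⊗ 4) ⊕ (1 ⊕ -4)) ⊕ ((3 ⊗ -2) ⊕ (3 ⊗ 9))) gives -4.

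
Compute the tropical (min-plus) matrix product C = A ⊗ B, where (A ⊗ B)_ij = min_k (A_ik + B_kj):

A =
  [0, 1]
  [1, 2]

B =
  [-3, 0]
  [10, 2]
A ⊗ B =
  [-3, 0]
  [-2, 1]

Apply the min-plus product entry-by-entry:
  C[0][0] = min over k of (A[0][0] + B[0][0] = 0 + -3 = -3, A[0][1] + B[1][0] = 1 + 10 = 11) = -3 (attained at k = 0)
  C[0][1] = min over k of (A[0][0] + B[0][1] = 0 + 0 = 0, A[0][1] + B[1][1] = 1 + 2 = 3) = 0 (attained at k = 0)
  C[1][0] = min over k of (A[1][0] + B[0][0] = 1 + -3 = -2, A[1][1] + B[1][0] = 2 + 10 = 12) = -2 (attained at k = 0)
  C[1][1] = min over k of (A[1][0] + B[0][1] = 1 + 0 = 1, A[1][1] + B[1][1] = 2 + 2 = 4) = 1 (attained at k = 0)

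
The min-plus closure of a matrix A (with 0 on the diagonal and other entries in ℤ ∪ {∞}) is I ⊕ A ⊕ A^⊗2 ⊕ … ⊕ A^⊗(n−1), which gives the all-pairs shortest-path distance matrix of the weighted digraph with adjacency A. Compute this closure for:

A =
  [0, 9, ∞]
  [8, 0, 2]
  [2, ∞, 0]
Closure =
  [0, 9, 11]
  [4, 0, 2]
  [2, 11, 0]

This is the Floyd-Warshall all-pairs shortest-path computation. For each intermediate vertex k = 0, 1, …, 2, update dist[i][j] ← min(dist[i][j], dist[i][k] + dist[k][j]). The final matrix gives, for each (i, j), the minimum total weight of any directed path from i to j (possibly empty when i = j).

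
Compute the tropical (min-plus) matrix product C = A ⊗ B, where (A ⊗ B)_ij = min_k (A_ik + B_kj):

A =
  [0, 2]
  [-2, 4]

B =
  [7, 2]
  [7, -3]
A ⊗ B =
  [7, -1]
  [5, 0]

Apply the min-plus product entry-by-entry:
  C[0][0] = min over k of (A[0][0] + B[0][0] = 0 + 7 = 7, A[0][1] + B[1][0] = 2 + 7 = 9) = 7 (attained at k = 0)
  C[0][1] = min over k of (A[0][0] + B[0][1] = 0 + 2 = 2, A[0][1] + B[1][1] = 2 + -3 = -1) = -1 (attained at k = 1)
  C[1][0] = min over k of (A[1][0] + B[0][0] = -2 + 7 = 5, A[1][1] + B[1][0] = 4 + 7 = 11) = 5 (attained at k = 0)
  C[1][1] = min over k of (A[1][0] + B[0][1] = -2 + 2 = 0, A[1][1] + B[1][1] = 4 + -3 = 1) = 0 (attained at k = 0)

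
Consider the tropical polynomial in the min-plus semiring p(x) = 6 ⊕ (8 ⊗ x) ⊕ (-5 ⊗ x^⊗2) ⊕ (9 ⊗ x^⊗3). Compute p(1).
p(1) = -3

A tropical monomial a ⊗ x^⊗i evaluates to a + i · x. Evaluating each term at x = 1:
  Term 0 contributes 6 + 0 · 1 = 6
  Term 1 contributes 8 + 1 · 1 = 9
  Term 2 contributes -5 + 2 · 1 = -3
  Term 3 contributes 9 + 3 · 1 = 12
p(1) = ⊕ of these = min[6, 9, -3, 12] = -3.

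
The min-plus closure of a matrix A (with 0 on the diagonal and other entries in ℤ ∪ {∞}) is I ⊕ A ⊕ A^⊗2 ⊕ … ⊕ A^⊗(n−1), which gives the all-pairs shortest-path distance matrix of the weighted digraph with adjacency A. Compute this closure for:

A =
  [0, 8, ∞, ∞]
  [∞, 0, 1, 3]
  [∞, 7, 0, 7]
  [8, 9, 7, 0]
Closure =
  [0, 8, 9, 11]
  [11, 0, 1, 3]
  [15, 7, 0, 7]
  [8, 9, 7, 0]

This is the Floyd-Warshall all-pairs shortest-path computation. For each intermediate vertex k = 0, 1, …, 3, update dist[i][j] ← min(dist[i][j], dist[i][k] + dist[k][j]). The final matrix gives, for each (i, j), the minimum total weight of any directed path from i to j (possibly empty when i = j).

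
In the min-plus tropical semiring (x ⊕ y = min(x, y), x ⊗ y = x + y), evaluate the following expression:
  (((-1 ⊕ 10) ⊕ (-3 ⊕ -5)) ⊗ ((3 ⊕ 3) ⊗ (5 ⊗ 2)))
(((-1 ⊕ 10) ⊕ (-3 ⊕ -5)) ⊗ ((3 ⊕ 3) ⊗ (5 ⊗ 2))) = 5

Expand innermost to outermost. Recall ⊕ takes the minimum of its arguments and ⊗ takes their sum. Working out the expression (((-1 ⊕ 10) ⊕ (-3 ⊕ -5)) ⊗ ((3 ⊕ 3) ⊗ (5 ⊗ 2))) gives 5.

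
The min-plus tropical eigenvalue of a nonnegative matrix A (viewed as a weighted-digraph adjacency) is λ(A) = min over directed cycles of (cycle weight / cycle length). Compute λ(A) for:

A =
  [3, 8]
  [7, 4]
λ(A) = 3

Enumerate directed cycles and compute their means (weight / length). Sample:
  cycle 0 → 0: weight = 3, length = 1, mean = 3/1 ≈ 3.000
  cycle 1 → 1: weight = 4, length = 1, mean = 4/1 ≈ 4.000
  cycle 0 → 1 → 0: weight = 15, length = 2, mean = 15/2 ≈ 7.500
  cycle 1 → 0 → 1: weight = 15, length = 2, mean = 15/2 ≈ 7.500
Minimum mean = 3.000, attained e.g. along the cycle 0 → 0 with weight 3 and length 1. So λ(A) = 3/1 = 3.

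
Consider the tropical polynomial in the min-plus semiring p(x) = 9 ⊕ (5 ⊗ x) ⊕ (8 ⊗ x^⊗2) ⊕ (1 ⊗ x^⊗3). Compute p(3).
p(3) = 8

A tropical monomial a ⊗ x^⊗i evaluates to a + i · x. Evaluating each term at x = 3:
  Term 0 contributes 9 + 0 · 3 = 9
  Term 1 contributes 5 + 1 · 3 = 8
  Term 2 contributes 8 + 2 · 3 = 14
  Term 3 contributes 1 + 3 · 3 = 10
p(3) = ⊕ of these = min[9, 8, 14, 10] = 8.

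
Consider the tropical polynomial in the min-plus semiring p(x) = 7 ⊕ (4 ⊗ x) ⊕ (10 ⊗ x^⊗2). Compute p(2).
p(2) = 6

A tropical monomial a ⊗ x^⊗i evaluates to a + i · x. Evaluating each term at x = 2:
  Term 0 contributes 7 + 0 · 2 = 7
  Term 1 contributes 4 + 1 · 2 = 6
  Term 2 contributes 10 + 2 · 2 = 14
p(2) = ⊕ of these = min[7, 6, 14] = 6.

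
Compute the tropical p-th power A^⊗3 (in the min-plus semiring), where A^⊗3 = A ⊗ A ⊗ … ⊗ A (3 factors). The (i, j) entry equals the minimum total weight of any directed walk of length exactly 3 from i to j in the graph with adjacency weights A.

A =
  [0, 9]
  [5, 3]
A^⊗3 =
  [0, 9]
  [5, 9]

Each entry (A^⊗3)_ij equals the minimum over all length-3 walks i = v_0 → v_1 → … → v_3 = j of Σ_t A[v_t][v_{t+1}]. For example, for (i, j) = (0, 1) we minimise over 4 possible intermediate vertex sequences; the minimum is 9, attained along the walk 0 → 0 → 0 → 1.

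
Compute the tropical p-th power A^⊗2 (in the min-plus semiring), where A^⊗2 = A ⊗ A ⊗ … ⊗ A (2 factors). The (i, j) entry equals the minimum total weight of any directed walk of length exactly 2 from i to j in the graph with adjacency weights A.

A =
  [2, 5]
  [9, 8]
A^⊗2 =
  [4, 7]
  [11, 14]

Each entry (A^⊗2)_ij equals the minimum over all length-2 walks i = v_0 → v_1 → … → v_2 = j of Σ_t A[v_t][v_{t+1}]. For example, for (i, j) = (0, 1) we minimise over 2 possible intermediate vertex sequences; the minimum is 7, attained along the walk 0 → 0 → 1.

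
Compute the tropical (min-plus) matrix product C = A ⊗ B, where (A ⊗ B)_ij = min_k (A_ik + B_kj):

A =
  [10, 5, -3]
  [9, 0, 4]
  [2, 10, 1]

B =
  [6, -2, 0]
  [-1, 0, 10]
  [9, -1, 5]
A ⊗ B =
  [4, -4, 2]
  [-1, 0, 9]
  [8, 0, 2]

Apply the min-plus product entry-by-entry:
  C[0][0] = min over k of (A[0][0] + B[0][0] = 10 + 6 = 16, A[0][1] + B[1][0] = 5 + -1 = 4, A[0][2] + B[2][0] = -3 + 9 = 6) = 4 (attained at k = 1)
  C[0][1] = min over k of (A[0][0] + B[0][1] = 10 + -2 = 8, A[0][1] + B[1][1] = 5 + 0 = 5, A[0][2] + B[2][1] = -3 + -1 = -4) = -4 (attained at k = 2)
  C[0][2] = min over k of (A[0][0] + B[0][2] = 10 + 0 = 10, A[0][1] + B[1][2] = 5 + 10 = 15, A[0][2] + B[2][2] = -3 + 5 = 2) = 2 (attained at k = 2)
  C[1][0] = min over k of (A[1][0] + B[0][0] = 9 + 6 = 15, A[1][1] + B[1][0] = 0 + -1 = -1, A[1][2] + B[2][0] = 4 + 9 = 13) = -1 (attained at k = 1)
  C[1][1] = min over k of (A[1][0] + B[0][1] = 9 + -2 = 7, A[1][1] + B[1][1] = 0 + 0 = 0, A[1][2] + B[2][1] = 4 + -1 = 3) = 0 (attained at k = 1)
  C[1][2] = min over k of (A[1][0] + B[0][2] = 9 + 0 = 9, A[1][1] + B[1][2] = 0 + 10 = 10, A[1][2] + B[2][2] = 4 + 5 = 9) = 9 (attained at k = 0)
  C[2][0] = min over k of (A[2][0] + B[0][0] = 2 + 6 = 8, A[2][1] + B[1][0] = 10 + -1 = 9, A[2][2] + B[2][0] = 1 + 9 = 10) = 8 (attained at k = 0)
  C[2][1] = min over k of (A[2][0] + B[0][1] = 2 + -2 = 0, A[2][1] + B[1][1] = 10 + 0 = 10, A[2][2] + B[2][1] = 1 + -1 = 0) = 0 (attained at k = 0)
  C[2][2] = min over k of (A[2][0] + B[0][2] = 2 + 0 = 2, A[2][1] + B[1][2] = 10 + 10 = 20, A[2][2] + B[2][2] = 1 + 5 = 6) = 2 (attained at k = 0)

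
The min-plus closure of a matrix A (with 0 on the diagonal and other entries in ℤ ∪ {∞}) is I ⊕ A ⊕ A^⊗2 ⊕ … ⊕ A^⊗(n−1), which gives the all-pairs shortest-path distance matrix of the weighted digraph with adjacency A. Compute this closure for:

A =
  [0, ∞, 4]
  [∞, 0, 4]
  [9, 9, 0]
Closure =
  [0, 13, 4]
  [13, 0, 4]
  [9, 9, 0]

This is the Floyd-Warshall all-pairs shortest-path computation. For each intermediate vertex k = 0, 1, …, 2, update dist[i][j] ← min(dist[i][j], dist[i][k] + dist[k][j]). The final matrix gives, for each (i, j), the minimum total weight of any directed path from i to j (possibly empty when i = j).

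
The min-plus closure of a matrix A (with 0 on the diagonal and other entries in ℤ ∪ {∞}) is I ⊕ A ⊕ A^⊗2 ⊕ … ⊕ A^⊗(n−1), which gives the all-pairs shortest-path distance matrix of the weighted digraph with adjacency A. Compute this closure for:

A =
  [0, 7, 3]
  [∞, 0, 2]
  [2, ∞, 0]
Closure =
  [0, 7, 3]
  [4, 0, 2]
  [2, 9, 0]

This is the Floyd-Warshall all-pairs shortest-path computation. For each intermediate vertex k = 0, 1, …, 2, update dist[i][j] ← min(dist[i][j], dist[i][k] + dist[k][j]). The final matrix gives, for each (i, j), the minimum total weight of any directed path from i to j (possibly empty when i = j).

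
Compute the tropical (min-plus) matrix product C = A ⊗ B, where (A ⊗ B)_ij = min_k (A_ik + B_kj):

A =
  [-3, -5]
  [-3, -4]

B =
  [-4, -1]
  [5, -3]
A ⊗ B =
  [-7, -8]
  [-7, -7]

Apply the min-plus product entry-by-entry:
  C[0][0] = min over k of (A[0][0] + B[0][0] = -3 + -4 = -7, A[0][1] + B[1][0] = -5 + 5 = 0) = -7 (attained at k = 0)
  C[0][1] = min over k of (A[0][0] + B[0][1] = -3 + -1 = -4, A[0][1] + B[1][1] = -5 + -3 = -8) = -8 (attained at k = 1)
  C[1][0] = min over k of (A[1][0] + B[0][0] = -3 + -4 = -7, A[1][1] + B[1][0] = -4 + 5 = 1) = -7 (attained at k = 0)
  C[1][1] = min over k of (A[1][0] + B[0][1] = -3 + -1 = -4, A[1][1] + B[1][1] = -4 + -3 = -7) = -7 (attained at k = 1)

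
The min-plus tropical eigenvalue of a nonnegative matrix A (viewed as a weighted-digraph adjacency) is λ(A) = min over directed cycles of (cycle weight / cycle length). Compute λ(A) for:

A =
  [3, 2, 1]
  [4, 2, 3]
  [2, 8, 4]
λ(A) = 3/2

Enumerate directed cycles and compute their means (weight / length). Sample:
  cycle 0 → 0: weight = 3, length = 1, mean = 3/1 ≈ 3.000
  cycle 1 → 1: weight = 2, length = 1, mean = 2/1 ≈ 2.000
  cycle 2 → 2: weight = 4, length = 1, mean = 4/1 ≈ 4.000
  cycle 0 → 1 → 0: weight = 6, length = 2, mean = 6/2 ≈ 3.000
  cycle 0 → 2 → 0: weight = 3, length = 2, mean = 3/2 ≈ 1.500
  cycle 1 → 0 → 1: weight = 6, length = 2, mean = 6/2 ≈ 3.000
Minimum mean = 1.500, attained e.g. along the cycle 0 → 2 → 0 with weight 3 and length 2. So λ(A) = 3/2 = 3/2.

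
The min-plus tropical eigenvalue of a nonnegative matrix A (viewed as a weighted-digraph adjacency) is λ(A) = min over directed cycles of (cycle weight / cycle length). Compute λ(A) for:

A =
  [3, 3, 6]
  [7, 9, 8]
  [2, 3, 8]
λ(A) = 3

Enumerate directed cycles and compute their means (weight / length). Sample:
  cycle 0 → 0: weight = 3, length = 1, mean = 3/1 ≈ 3.000
  cycle 1 → 1: weight = 9, length = 1, mean = 9/1 ≈ 9.000
  cycle 2 → 2: weight = 8, length = 1, mean = 8/1 ≈ 8.000
  cycle 0 → 1 → 0: weight = 10, length = 2, mean = 10/2 ≈ 5.000
  cycle 0 → 2 → 0: weight = 8, length = 2, mean = 8/2 ≈ 4.000
  cycle 1 → 0 → 1: weight = 10, length = 2, mean = 10/2 ≈ 5.000
Minimum mean = 3.000, attained e.g. along the cycle 0 → 0 with weight 3 and length 1. So λ(A) = 3/1 = 3.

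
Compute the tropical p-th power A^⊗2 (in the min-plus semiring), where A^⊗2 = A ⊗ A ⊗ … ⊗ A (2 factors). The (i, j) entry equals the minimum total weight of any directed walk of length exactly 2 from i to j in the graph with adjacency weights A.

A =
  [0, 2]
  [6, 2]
A^⊗2 =
  [0, 2]
  [6, 4]

Each entry (A^⊗2)_ij equals the minimum over all length-2 walks i = v_0 → v_1 → … → v_2 = j of Σ_t A[v_t][v_{t+1}]. For example, for (i, j) = (0, 1) we minimise over 2 possible intermediate vertex sequences; the minimum is 2, attained along the walk 0 → 0 → 1.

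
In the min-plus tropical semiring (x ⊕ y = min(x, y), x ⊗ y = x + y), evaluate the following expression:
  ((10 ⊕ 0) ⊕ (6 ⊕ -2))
((10 ⊕ 0) ⊕ (6 ⊕ -2)) = -2

Expand innermost to outermost. Recall ⊕ takes the minimum of its arguments and ⊗ takes their sum. Working out the expression ((10 ⊕ 0) ⊕ (6 ⊕ -2)) gives -2.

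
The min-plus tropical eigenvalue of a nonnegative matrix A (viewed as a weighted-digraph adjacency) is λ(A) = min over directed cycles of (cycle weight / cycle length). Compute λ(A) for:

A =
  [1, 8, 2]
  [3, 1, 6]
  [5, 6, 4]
λ(A) = 1

Enumerate directed cycles and compute their means (weight / length). Sample:
  cycle 0 → 0: weight = 1, length = 1, mean = 1/1 ≈ 1.000
  cycle 1 → 1: weight = 1, length = 1, mean = 1/1 ≈ 1.000
  cycle 2 → 2: weight = 4, length = 1, mean = 4/1 ≈ 4.000
  cycle 0 → 1 → 0: weight = 11, length = 2, mean = 11/2 ≈ 5.500
  cycle 0 → 2 → 0: weight = 7, length = 2, mean = 7/2 ≈ 3.500
  cycle 1 → 0 → 1: weight = 11, length = 2, mean = 11/2 ≈ 5.500
Minimum mean = 1.000, attained e.g. along the cycle 0 → 0 with weight 1 and length 1. So λ(A) = 1/1 = 1.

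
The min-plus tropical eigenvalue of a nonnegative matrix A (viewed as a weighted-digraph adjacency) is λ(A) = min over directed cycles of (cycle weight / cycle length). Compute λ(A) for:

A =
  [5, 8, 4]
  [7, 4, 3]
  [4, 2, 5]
λ(A) = 5/2

Enumerate directed cycles and compute their means (weight / length). Sample:
  cycle 0 → 0: weight = 5, length = 1, mean = 5/1 ≈ 5.000
  cycle 1 → 1: weight = 4, length = 1, mean = 4/1 ≈ 4.000
  cycle 2 → 2: weight = 5, length = 1, mean = 5/1 ≈ 5.000
  cycle 0 → 1 → 0: weight = 15, length = 2, mean = 15/2 ≈ 7.500
  cycle 0 → 2 → 0: weight = 8, length = 2, mean = 8/2 ≈ 4.000
  cycle 1 → 0 → 1: weight = 15, length = 2, mean = 15/2 ≈ 7.500
Minimum mean = 2.500, attained e.g. along the cycle 1 → 2 → 1 with weight 5 and length 2. So λ(A) = 5/2 = 5/2.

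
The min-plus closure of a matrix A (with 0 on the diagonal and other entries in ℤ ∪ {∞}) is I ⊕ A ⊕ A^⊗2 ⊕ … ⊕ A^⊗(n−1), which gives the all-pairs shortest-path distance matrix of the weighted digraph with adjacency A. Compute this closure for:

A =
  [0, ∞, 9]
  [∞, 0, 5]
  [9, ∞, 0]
Closure =
  [0, ∞, 9]
  [14, 0, 5]
  [9, ∞, 0]

This is the Floyd-Warshall all-pairs shortest-path computation. For each intermediate vertex k = 0, 1, …, 2, update dist[i][j] ← min(dist[i][j], dist[i][k] + dist[k][j]). The final matrix gives, for each (i, j), the minimum total weight of any directed path from i to j (possibly empty when i = j).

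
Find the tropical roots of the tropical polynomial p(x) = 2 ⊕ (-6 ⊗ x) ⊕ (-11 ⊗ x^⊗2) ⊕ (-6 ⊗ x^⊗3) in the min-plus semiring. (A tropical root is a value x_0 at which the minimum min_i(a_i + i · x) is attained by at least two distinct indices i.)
Roots: {-5, 5, 8}

Each tropical root is a break point of the lower envelope of the lines y = a_i + i · x (there are 4 lines, with slopes 0, 1, ..., 3). Only the lines that attain the minimum somewhere contribute to roots; other lines are dominated. Here the surviving (envelope) indices are i = 3, i = 2, i = 1, i = 0.
Intersections between consecutive envelope lines give the roots: for adjacent envelope indices i < j the intersection is x = (a_i − a_j) / (j − i). Reading off the sorted break points: {-5, 5, 8}.
Verification: at each break x_0, at least two indices attain the minimum of min_i(a_i + i · x_0).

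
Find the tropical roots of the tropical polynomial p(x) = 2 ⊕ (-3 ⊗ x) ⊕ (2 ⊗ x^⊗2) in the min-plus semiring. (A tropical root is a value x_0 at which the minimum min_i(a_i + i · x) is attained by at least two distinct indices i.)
Roots: {-5, 5}

Each tropical root is a break point of the lower envelope of the lines y = a_i + i · x (there are 3 lines, with slopes 0, 1, ..., 2). Only the lines that attain the minimum somewhere contribute to roots; other lines are dominated. Here the surviving (envelope) indices are i = 2, i = 1, i = 0.
Intersections between consecutive envelope lines give the roots: for adjacent envelope indices i < j the intersection is x = (a_i − a_j) / (j − i). Reading off the sorted break points: {-5, 5}.
Verification: at each break x_0, at least two indices attain the minimum of min_i(a_i + i · x_0).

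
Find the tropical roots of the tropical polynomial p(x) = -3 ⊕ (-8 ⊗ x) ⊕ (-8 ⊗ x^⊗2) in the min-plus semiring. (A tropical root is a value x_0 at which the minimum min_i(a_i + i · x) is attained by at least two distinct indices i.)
Roots: {0, 5}

Each tropical root is a break point of the lower envelope of the lines y = a_i + i · x (there are 3 lines, with slopes 0, 1, ..., 2). Only the lines that attain the minimum somewhere contribute to roots; other lines are dominated. Here the surviving (envelope) indices are i = 2, i = 1, i = 0.
Intersections between consecutive envelope lines give the roots: for adjacent envelope indices i < j the intersection is x = (a_i − a_j) / (j − i). Reading off the sorted break points: {0, 5}.
Verification: at each break x_0, at least two indices attain the minimum of min_i(a_i + i · x_0).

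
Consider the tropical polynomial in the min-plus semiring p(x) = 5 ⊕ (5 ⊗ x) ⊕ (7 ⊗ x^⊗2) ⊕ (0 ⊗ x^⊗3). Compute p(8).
p(8) = 5

A tropical monomial a ⊗ x^⊗i evaluates to a + i · x. Evaluating each term at x = 8:
  Term 0 contributes 5 + 0 · 8 = 5
  Term 1 contributes 5 + 1 · 8 = 13
  Term 2 contributes 7 + 2 · 8 = 23
  Term 3 contributes 0 + 3 · 8 = 24
p(8) = ⊕ of these = min[5, 13, 23, 24] = 5.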